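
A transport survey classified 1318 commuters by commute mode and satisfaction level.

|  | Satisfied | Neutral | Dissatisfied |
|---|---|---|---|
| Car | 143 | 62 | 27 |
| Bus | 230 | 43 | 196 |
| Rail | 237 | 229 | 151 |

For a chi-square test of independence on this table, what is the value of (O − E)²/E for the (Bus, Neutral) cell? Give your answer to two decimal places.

48.41

Row total (Bus) = 469; column total (Neutral) = 334; N = 1318.
Expected count E = 469 × 334 / 1318 = 118.851.
Contribution = (O − E)²/E = (43 − 118.851)² / 118.851 = 48.41.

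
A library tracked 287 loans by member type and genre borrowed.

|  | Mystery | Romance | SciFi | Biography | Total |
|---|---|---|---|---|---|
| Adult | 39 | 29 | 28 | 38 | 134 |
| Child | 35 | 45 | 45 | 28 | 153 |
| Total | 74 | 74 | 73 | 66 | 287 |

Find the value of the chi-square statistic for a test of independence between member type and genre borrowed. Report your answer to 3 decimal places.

7.927

Grand total N = 287.
Expected counts (row total × column total / N):
  Adult, Mystery: 134×74/287 = 34.5505
  Adult, Romance: 134×74/287 = 34.5505
  Adult, SciFi: 134×73/287 = 34.0836
  Adult, Biography: 134×66/287 = 30.8153
  Child, Mystery: 153×74/287 = 39.4495
  Child, Romance: 153×74/287 = 39.4495
  Child, SciFi: 153×73/287 = 38.9164
  Child, Biography: 153×66/287 = 35.1847
Contributions (O − E)²/E:
  (39 − 34.5505)²/34.5505 = 0.5730
  (29 − 34.5505)²/34.5505 = 0.8917
  (28 − 34.0836)²/34.0836 = 1.0859
  (38 − 30.8153)²/30.8153 = 1.6751
  (35 − 39.4495)²/39.4495 = 0.5019
  (45 − 39.4495)²/39.4495 = 0.7809
  (45 − 38.9164)²/38.9164 = 0.9510
  (28 − 35.1847)²/35.1847 = 1.4671
χ² = 0.5730 + 0.8917 + 1.0859 + 1.6751 + 0.5019 + 0.7809 + 0.9510 + 1.4671 = 7.927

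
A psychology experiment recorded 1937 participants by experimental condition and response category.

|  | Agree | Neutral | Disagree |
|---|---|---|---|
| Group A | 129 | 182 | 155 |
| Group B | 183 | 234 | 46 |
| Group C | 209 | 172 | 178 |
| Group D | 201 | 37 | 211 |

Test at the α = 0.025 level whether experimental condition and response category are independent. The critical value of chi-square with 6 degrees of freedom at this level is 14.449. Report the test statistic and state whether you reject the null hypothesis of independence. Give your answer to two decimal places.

260.06; reject H₀

Row totals: 466, 463, 559, 449. Column totals: 722, 625, 590. Grand total N = 1937.
Expected counts (row total × column total / N):
  Group A, Agree: 466×722/1937 = 173.697
  Group A, Neutral: 466×625/1937 = 150.361
  Group A, Disagree: 466×590/1937 = 141.941
  Group B, Agree: 463×722/1937 = 172.579
  Group B, Neutral: 463×625/1937 = 149.393
  Group B, Disagree: 463×590/1937 = 141.027
  Group C, Agree: 559×722/1937 = 208.362
  Group C, Neutral: 559×625/1937 = 180.369
  Group C, Disagree: 559×590/1937 = 170.268
  Group D, Agree: 449×722/1937 = 167.361
  Group D, Neutral: 449×625/1937 = 144.876
  Group D, Disagree: 449×590/1937 = 136.763
Contributions (O − E)²/E:
  (129 − 173.697)²/173.697 = 11.5018
  (182 − 150.361)²/150.361 = 6.6575
  (155 − 141.941)²/141.941 = 1.2015
  (183 − 172.579)²/172.579 = 0.6293
  (234 − 149.393)²/149.393 = 47.9162
  (46 − 141.027)²/141.027 = 64.0312
  (209 − 208.362)²/208.362 = 0.0020
  (172 − 180.369)²/180.369 = 0.3883
  (178 − 170.268)²/170.268 = 0.3511
  (201 − 167.361)²/167.361 = 6.7613
  (37 − 144.876)²/144.876 = 80.3255
  (211 − 136.763)²/136.763 = 40.2970
χ² = 11.5018 + 6.6575 + 1.2015 + 0.6293 + 47.9162 + 64.0312 + 0.0020 + 0.3883 + 0.3511 + 6.7613 + 80.3255 + 40.2970 = 260.06
df = (4−1)(3−1) = 6. Since 260.06 > 14.449, reject the null hypothesis of independence at α = 0.025.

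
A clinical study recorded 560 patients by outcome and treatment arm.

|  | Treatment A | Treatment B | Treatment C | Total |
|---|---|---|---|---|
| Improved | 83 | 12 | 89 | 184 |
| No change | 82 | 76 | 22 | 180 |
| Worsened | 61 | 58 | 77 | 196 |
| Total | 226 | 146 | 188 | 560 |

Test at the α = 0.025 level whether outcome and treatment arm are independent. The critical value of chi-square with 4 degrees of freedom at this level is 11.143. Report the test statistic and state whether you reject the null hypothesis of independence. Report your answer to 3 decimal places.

Grand total N = 560.
Expected counts (row total × column total / N):
  Improved, Treatment A: 184×226/560 = 74.2571
  Improved, Treatment B: 184×146/560 = 47.9714
  Improved, Treatment C: 184×188/560 = 61.7714
  No change, Treatment A: 180×226/560 = 72.6429
  No change, Treatment B: 180×146/560 = 46.9286
  No change, Treatment C: 180×188/560 = 60.4286
  Worsened, Treatment A: 196×226/560 = 79.1000
  Worsened, Treatment B: 196×146/560 = 51.1000
  Worsened, Treatment C: 196×188/560 = 65.8000
Contributions (O − E)²/E:
  (83 − 74.2571)²/74.2571 = 1.0294
  (12 − 47.9714)²/47.9714 = 26.9732
  (89 − 61.7714)²/61.7714 = 12.0023
  (82 − 72.6429)²/72.6429 = 1.2053
  (76 − 46.9286)²/46.9286 = 18.0092
  (22 − 60.4286)²/60.4286 = 24.4381
  (61 − 79.1000)²/79.1000 = 4.1417
  (58 − 51.1000)²/51.1000 = 0.9317
  (77 − 65.8000)²/65.8000 = 1.9064
χ² = 1.0294 + 26.9732 + 12.0023 + 1.2053 + 18.0092 + 24.4381 + 4.1417 + 0.9317 + 1.9064 = 90.637
df = (3−1)(3−1) = 4. Since 90.637 > 11.143, reject the null hypothesis of independence at α = 0.025.

90.637; reject H₀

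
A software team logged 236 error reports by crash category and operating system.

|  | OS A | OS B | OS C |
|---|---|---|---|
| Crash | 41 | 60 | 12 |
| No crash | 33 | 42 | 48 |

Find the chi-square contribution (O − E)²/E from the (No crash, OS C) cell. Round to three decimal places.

8.949

Row total (No crash) = 123; column total (OS C) = 60; N = 236.
Expected count E = 123 × 60 / 236 = 31.2712.
Contribution = (O − E)²/E = (48 − 31.2712)² / 31.2712 = 8.949.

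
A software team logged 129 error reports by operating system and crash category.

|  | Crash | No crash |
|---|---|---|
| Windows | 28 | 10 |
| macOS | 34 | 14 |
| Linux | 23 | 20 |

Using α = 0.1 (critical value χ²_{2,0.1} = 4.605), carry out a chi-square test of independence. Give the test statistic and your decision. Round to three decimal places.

4.492; fail to reject H₀

Row totals: 38, 48, 43. Column totals: 85, 44. Grand total N = 129.
Expected counts (row total × column total / N):
  Windows, Crash: 38×85/129 = 25.0388
  Windows, No crash: 38×44/129 = 12.9612
  macOS, Crash: 48×85/129 = 31.6279
  macOS, No crash: 48×44/129 = 16.3721
  Linux, Crash: 43×85/129 = 28.3333
  Linux, No crash: 43×44/129 = 14.6667
Contributions (O − E)²/E:
  (28 − 25.0388)²/25.0388 = 0.3502
  (10 − 12.9612)²/12.9612 = 0.6765
  (34 − 31.6279)²/31.6279 = 0.1779
  (14 − 16.3721)²/16.3721 = 0.3437
  (23 − 28.3333)²/28.3333 = 1.0039
  (20 − 14.6667)²/14.6667 = 1.9394
χ² = 0.3502 + 0.6765 + 0.1779 + 0.3437 + 1.0039 + 1.9394 = 4.492
df = (3−1)(2−1) = 2. Since 4.492 < 4.605, fail to reject the null hypothesis of independence at α = 0.1.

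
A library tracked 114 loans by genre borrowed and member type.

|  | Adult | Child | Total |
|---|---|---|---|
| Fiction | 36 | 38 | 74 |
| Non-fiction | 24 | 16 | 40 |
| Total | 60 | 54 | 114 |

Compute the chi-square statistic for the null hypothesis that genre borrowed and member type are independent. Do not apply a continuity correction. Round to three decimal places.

Grand total N = 114.
Expected counts (row total × column total / N):
  Fiction, Adult: 74×60/114 = 38.9474
  Fiction, Child: 74×54/114 = 35.0526
  Non-fiction, Adult: 40×60/114 = 21.0526
  Non-fiction, Child: 40×54/114 = 18.9474
Contributions (O − E)²/E:
  (36 − 38.9474)²/38.9474 = 0.2230
  (38 − 35.0526)²/35.0526 = 0.2478
  (24 − 21.0526)²/21.0526 = 0.4126
  (16 − 18.9474)²/18.9474 = 0.4585
χ² = 0.2230 + 0.2478 + 0.4126 + 0.4585 = 1.342

1.342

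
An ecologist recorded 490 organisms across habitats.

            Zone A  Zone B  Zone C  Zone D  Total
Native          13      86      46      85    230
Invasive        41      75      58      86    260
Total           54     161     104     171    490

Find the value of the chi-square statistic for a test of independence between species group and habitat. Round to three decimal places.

Grand total N = 490.
Expected counts (row total × column total / N):
  Native, Zone A: 230×54/490 = 25.3469
  Native, Zone B: 230×161/490 = 75.5714
  Native, Zone C: 230×104/490 = 48.8163
  Native, Zone D: 230×171/490 = 80.2653
  Invasive, Zone A: 260×54/490 = 28.6531
  Invasive, Zone B: 260×161/490 = 85.4286
  Invasive, Zone C: 260×104/490 = 55.1837
  Invasive, Zone D: 260×171/490 = 90.7347
Contributions (O − E)²/E:
  (13 − 25.3469)²/25.3469 = 6.0144
  (86 − 75.5714)²/75.5714 = 1.4391
  (46 − 48.8163)²/48.8163 = 0.1625
  (85 − 80.2653)²/80.2653 = 0.2793
  (41 − 28.6531)²/28.6531 = 5.3204
  (75 − 85.4286)²/85.4286 = 1.2731
  (58 − 55.1837)²/55.1837 = 0.1437
  (86 − 90.7347)²/90.7347 = 0.2471
χ² = 6.0144 + 1.4391 + 0.1625 + 0.2793 + 5.3204 + 1.2731 + 0.1437 + 0.2471 = 14.880

14.880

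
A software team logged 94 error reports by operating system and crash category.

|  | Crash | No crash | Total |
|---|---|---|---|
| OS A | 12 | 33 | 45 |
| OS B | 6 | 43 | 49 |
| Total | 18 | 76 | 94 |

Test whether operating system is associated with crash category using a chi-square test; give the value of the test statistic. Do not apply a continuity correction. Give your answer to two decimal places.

3.15

Grand total N = 94.
Expected counts (row total × column total / N):
  OS A, Crash: 45×18/94 = 8.617
  OS A, No crash: 45×76/94 = 36.383
  OS B, Crash: 49×18/94 = 9.383
  OS B, No crash: 49×76/94 = 39.617
Contributions (O − E)²/E:
  (12 − 8.617)²/8.617 = 1.3282
  (33 − 36.383)²/36.383 = 0.3146
  (6 − 9.383)²/9.383 = 1.2197
  (43 − 39.617)²/39.617 = 0.2889
χ² = 1.3282 + 0.3146 + 1.2197 + 0.2889 = 3.15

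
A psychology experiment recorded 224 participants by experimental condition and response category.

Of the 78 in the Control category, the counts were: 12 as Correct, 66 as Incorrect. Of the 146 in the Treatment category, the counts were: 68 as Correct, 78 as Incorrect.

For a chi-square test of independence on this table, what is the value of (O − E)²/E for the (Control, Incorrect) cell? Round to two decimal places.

5.01

Row total (Control) = 78; column total (Incorrect) = 144; N = 224.
Expected count E = 78 × 144 / 224 = 50.143.
Contribution = (O − E)²/E = (66 − 50.143)² / 50.143 = 5.01.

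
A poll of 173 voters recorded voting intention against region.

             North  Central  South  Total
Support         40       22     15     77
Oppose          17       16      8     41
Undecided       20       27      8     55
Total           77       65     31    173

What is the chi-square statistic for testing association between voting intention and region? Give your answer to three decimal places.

Grand total N = 173.
Expected counts (row total × column total / N):
  Support, North: 77×77/173 = 34.2717
  Support, Central: 77×65/173 = 28.9306
  Support, South: 77×31/173 = 13.7977
  Oppose, North: 41×77/173 = 18.2486
  Oppose, Central: 41×65/173 = 15.4046
  Oppose, South: 41×31/173 = 7.3468
  Undecided, North: 55×77/173 = 24.4798
  Undecided, Central: 55×65/173 = 20.6647
  Undecided, South: 55×31/173 = 9.8555
Contributions (O − E)²/E:
  (40 − 34.2717)²/34.2717 = 0.9574
  (22 − 28.9306)²/28.9306 = 1.6603
  (15 − 13.7977)²/13.7977 = 0.1048
  (17 − 18.2486)²/18.2486 = 0.0854
  (16 − 15.4046)²/15.4046 = 0.0230
  (8 − 7.3468)²/7.3468 = 0.0581
  (20 − 24.4798)²/24.4798 = 0.8198
  (27 − 20.6647)²/20.6647 = 1.9423
  (8 − 9.8555)²/9.8555 = 0.3493
χ² = 0.9574 + 1.6603 + 0.1048 + 0.0854 + 0.0230 + 0.0581 + 0.8198 + 1.9423 + 0.3493 = 6.000

6.000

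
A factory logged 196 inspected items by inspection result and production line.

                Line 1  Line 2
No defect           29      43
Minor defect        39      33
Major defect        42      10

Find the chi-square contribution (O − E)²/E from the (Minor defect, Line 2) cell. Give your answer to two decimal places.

Row total (Minor defect) = 72; column total (Line 2) = 86; N = 196.
Expected count E = 72 × 86 / 196 = 31.592.
Contribution = (O − E)²/E = (33 − 31.592)² / 31.592 = 0.06.

0.06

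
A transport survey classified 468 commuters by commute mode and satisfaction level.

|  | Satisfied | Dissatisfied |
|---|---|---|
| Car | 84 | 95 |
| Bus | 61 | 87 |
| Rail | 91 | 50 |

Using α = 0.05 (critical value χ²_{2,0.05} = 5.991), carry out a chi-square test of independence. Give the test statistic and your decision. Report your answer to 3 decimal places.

17.133; reject H₀

Row totals: 179, 148, 141. Column totals: 236, 232. Grand total N = 468.
Expected counts (row total × column total / N):
  Car, Satisfied: 179×236/468 = 90.2650
  Car, Dissatisfied: 179×232/468 = 88.7350
  Bus, Satisfied: 148×236/468 = 74.6325
  Bus, Dissatisfied: 148×232/468 = 73.3675
  Rail, Satisfied: 141×236/468 = 71.1026
  Rail, Dissatisfied: 141×232/468 = 69.8974
Contributions (O − E)²/E:
  (84 − 90.2650)²/90.2650 = 0.4348
  (95 − 88.7350)²/88.7350 = 0.4423
  (61 − 74.6325)²/74.6325 = 2.4901
  (87 − 73.3675)²/73.3675 = 2.5331
  (91 − 71.1026)²/71.1026 = 5.5681
  (50 − 69.8974)²/69.8974 = 5.6641
χ² = 0.4348 + 0.4423 + 2.4901 + 2.5331 + 5.5681 + 5.6641 = 17.133
df = (3−1)(2−1) = 2. Since 17.133 > 5.991, reject the null hypothesis of independence at α = 0.05.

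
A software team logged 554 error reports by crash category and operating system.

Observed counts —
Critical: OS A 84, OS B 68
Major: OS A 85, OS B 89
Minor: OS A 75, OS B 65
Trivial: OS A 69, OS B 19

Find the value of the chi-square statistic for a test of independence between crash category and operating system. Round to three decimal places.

21.912

Row totals: 152, 174, 140, 88. Column totals: 313, 241. Grand total N = 554.
Expected counts (row total × column total / N):
  Critical, OS A: 152×313/554 = 85.8773
  Critical, OS B: 152×241/554 = 66.1227
  Major, OS A: 174×313/554 = 98.3069
  Major, OS B: 174×241/554 = 75.6931
  Minor, OS A: 140×313/554 = 79.0975
  Minor, OS B: 140×241/554 = 60.9025
  Trivial, OS A: 88×313/554 = 49.7184
  Trivial, OS B: 88×241/554 = 38.2816
Contributions (O − E)²/E:
  (84 − 85.8773)²/85.8773 = 0.0410
  (68 − 66.1227)²/66.1227 = 0.0533
  (85 − 98.3069)²/98.3069 = 1.8012
  (89 − 75.6931)²/75.6931 = 2.3394
  (75 − 79.0975)²/79.0975 = 0.2123
  (65 − 60.9025)²/60.9025 = 0.2757
  (69 − 49.7184)²/49.7184 = 7.4777
  (19 − 38.2816)²/38.2816 = 9.7117
χ² = 0.0410 + 0.0533 + 1.8012 + 2.3394 + 0.2123 + 0.2757 + 7.4777 + 9.7117 = 21.912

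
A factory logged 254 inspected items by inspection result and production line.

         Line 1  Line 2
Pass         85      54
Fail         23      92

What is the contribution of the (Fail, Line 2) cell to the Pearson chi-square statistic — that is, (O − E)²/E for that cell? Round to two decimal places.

10.15

Row total (Fail) = 115; column total (Line 2) = 146; N = 254.
Expected count E = 115 × 146 / 254 = 66.1024.
Contribution = (O − E)²/E = (92 − 66.1024)² / 66.1024 = 10.15.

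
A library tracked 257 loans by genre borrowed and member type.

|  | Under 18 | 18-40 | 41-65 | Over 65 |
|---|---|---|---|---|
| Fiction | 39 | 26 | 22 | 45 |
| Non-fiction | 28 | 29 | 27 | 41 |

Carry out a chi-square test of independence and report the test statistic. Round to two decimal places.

Row totals: 132, 125. Column totals: 67, 55, 49, 86. Grand total N = 257.
Expected counts (row total × column total / N):
  Fiction, Under 18: 132×67/257 = 34.412
  Fiction, 18-40: 132×55/257 = 28.249
  Fiction, 41-65: 132×49/257 = 25.167
  Fiction, Over 65: 132×86/257 = 44.171
  Non-fiction, Under 18: 125×67/257 = 32.588
  Non-fiction, 18-40: 125×55/257 = 26.751
  Non-fiction, 41-65: 125×49/257 = 23.833
  Non-fiction, Over 65: 125×86/257 = 41.829
Contributions (O − E)²/E:
  (39 − 34.412)²/34.412 = 0.6117
  (26 − 28.249)²/28.249 = 0.1791
  (22 − 25.167)²/25.167 = 0.3985
  (45 − 44.171)²/44.171 = 0.0156
  (28 − 32.588)²/32.588 = 0.6459
  (29 − 26.751)²/26.751 = 0.1891
  (27 − 23.833)²/23.833 = 0.4208
  (41 − 41.829)²/41.829 = 0.0164
χ² = 0.6117 + 0.1791 + 0.3985 + 0.0156 + 0.6459 + 0.1891 + 0.4208 + 0.0164 = 2.48

2.48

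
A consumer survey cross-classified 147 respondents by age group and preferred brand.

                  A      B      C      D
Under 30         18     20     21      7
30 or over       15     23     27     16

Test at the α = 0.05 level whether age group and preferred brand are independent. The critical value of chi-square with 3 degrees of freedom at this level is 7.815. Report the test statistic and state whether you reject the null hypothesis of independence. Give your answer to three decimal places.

Row totals: 66, 81. Column totals: 33, 43, 48, 23. Grand total N = 147.
Expected counts (row total × column total / N):
  Under 30, A: 66×33/147 = 14.8163
  Under 30, B: 66×43/147 = 19.3061
  Under 30, C: 66×48/147 = 21.5510
  Under 30, D: 66×23/147 = 10.3265
  30 or over, A: 81×33/147 = 18.1837
  30 or over, B: 81×43/147 = 23.6939
  30 or over, C: 81×48/147 = 26.4490
  30 or over, D: 81×23/147 = 12.6735
Contributions (O − E)²/E:
  (18 − 14.8163)²/14.8163 = 0.6841
  (20 − 19.3061)²/19.3061 = 0.0249
  (21 − 21.5510)²/21.5510 = 0.0141
  (7 − 10.3265)²/10.3265 = 1.0716
  (15 − 18.1837)²/18.1837 = 0.5574
  (23 − 23.6939)²/23.6939 = 0.0203
  (27 − 26.4490)²/26.4490 = 0.0115
  (16 − 12.6735)²/12.6735 = 0.8731
χ² = 0.6841 + 0.0249 + 0.0141 + 1.0716 + 0.5574 + 0.0203 + 0.0115 + 0.8731 = 3.257
df = (2−1)(4−1) = 3. Since 3.257 < 7.815, fail to reject the null hypothesis of independence at α = 0.05.

3.257; fail to reject H₀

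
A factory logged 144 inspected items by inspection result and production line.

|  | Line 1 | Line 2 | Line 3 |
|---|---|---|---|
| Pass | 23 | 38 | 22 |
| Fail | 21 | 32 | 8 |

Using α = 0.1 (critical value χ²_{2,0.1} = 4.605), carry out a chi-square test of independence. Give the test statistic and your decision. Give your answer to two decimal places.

Row totals: 83, 61. Column totals: 44, 70, 30. Grand total N = 144.
Expected counts (row total × column total / N):
  Pass, Line 1: 83×44/144 = 25.361
  Pass, Line 2: 83×70/144 = 40.347
  Pass, Line 3: 83×30/144 = 17.292
  Fail, Line 1: 61×44/144 = 18.639
  Fail, Line 2: 61×70/144 = 29.653
  Fail, Line 3: 61×30/144 = 12.708
Contributions (O − E)²/E:
  (23 − 25.361)²/25.361 = 0.2198
  (38 − 40.347)²/40.347 = 0.1365
  (22 − 17.292)²/17.292 = 1.2818
  (21 − 18.639)²/18.639 = 0.2991
  (32 − 29.653)²/29.653 = 0.1858
  (8 − 12.708)²/12.708 = 1.7442
χ² = 0.2198 + 0.1365 + 1.2818 + 0.2991 + 0.1858 + 1.7442 = 3.87
df = (2−1)(3−1) = 2. Since 3.87 < 4.605, fail to reject the null hypothesis of independence at α = 0.1.

3.87; fail to reject H₀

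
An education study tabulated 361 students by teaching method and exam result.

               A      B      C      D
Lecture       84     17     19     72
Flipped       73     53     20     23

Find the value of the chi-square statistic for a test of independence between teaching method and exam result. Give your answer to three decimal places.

43.295

Row totals: 192, 169. Column totals: 157, 70, 39, 95. Grand total N = 361.
Expected counts (row total × column total / N):
  Lecture, A: 192×157/361 = 83.50139
  Lecture, B: 192×70/361 = 37.22992
  Lecture, C: 192×39/361 = 20.74238
  Lecture, D: 192×95/361 = 50.52632
  Flipped, A: 169×157/361 = 73.49861
  Flipped, B: 169×70/361 = 32.77008
  Flipped, C: 169×39/361 = 18.25762
  Flipped, D: 169×95/361 = 44.47368
Contributions (O − E)²/E:
  (84 − 83.50139)²/83.50139 = 0.0030
  (17 − 37.22992)²/37.22992 = 10.9925
  (19 − 20.74238)²/20.74238 = 0.1464
  (72 − 50.52632)²/50.52632 = 9.1263
  (73 − 73.49861)²/73.49861 = 0.0034
  (53 − 32.77008)²/32.77008 = 12.4885
  (20 − 18.25762)²/18.25762 = 0.1663
  (23 − 44.47368)²/44.47368 = 10.3684
χ² = 0.0030 + 10.9925 + 0.1464 + 9.1263 + 0.0034 + 12.4885 + 0.1663 + 10.3684 = 43.295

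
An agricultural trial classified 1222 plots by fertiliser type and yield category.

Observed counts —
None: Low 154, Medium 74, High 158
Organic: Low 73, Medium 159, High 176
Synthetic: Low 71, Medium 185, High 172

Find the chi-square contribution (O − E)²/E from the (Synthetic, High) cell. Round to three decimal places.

0.154

Row total (Synthetic) = 428; column total (High) = 506; N = 1222.
Expected count E = 428 × 506 / 1222 = 177.2242.
Contribution = (O − E)²/E = (172 − 177.2242)² / 177.2242 = 0.154.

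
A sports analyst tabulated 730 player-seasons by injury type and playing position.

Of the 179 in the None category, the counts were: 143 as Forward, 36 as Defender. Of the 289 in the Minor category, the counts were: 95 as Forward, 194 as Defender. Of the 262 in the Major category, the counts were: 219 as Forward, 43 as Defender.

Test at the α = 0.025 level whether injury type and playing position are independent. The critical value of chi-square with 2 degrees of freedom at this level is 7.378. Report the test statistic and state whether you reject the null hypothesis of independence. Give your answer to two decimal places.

181.24; reject H₀

Row totals: 179, 289, 262. Column totals: 457, 273. Grand total N = 730.
Expected counts (row total × column total / N):
  None, Forward: 179×457/730 = 112.059
  None, Defender: 179×273/730 = 66.941
  Minor, Forward: 289×457/730 = 180.922
  Minor, Defender: 289×273/730 = 108.078
  Major, Forward: 262×457/730 = 164.019
  Major, Defender: 262×273/730 = 97.981
Contributions (O − E)²/E:
  (143 − 112.059)²/112.059 = 8.5432
  (36 − 66.941)²/66.941 = 14.3013
  (95 − 180.922)²/180.922 = 40.8054
  (194 − 108.078)²/108.078 = 68.3080
  (219 − 164.019)²/164.019 = 18.4302
  (43 − 97.981)²/97.981 = 30.8520
χ² = 8.5432 + 14.3013 + 40.8054 + 68.3080 + 18.4302 + 30.8520 = 181.24
df = (3−1)(2−1) = 2. Since 181.24 > 7.378, reject the null hypothesis of independence at α = 0.025.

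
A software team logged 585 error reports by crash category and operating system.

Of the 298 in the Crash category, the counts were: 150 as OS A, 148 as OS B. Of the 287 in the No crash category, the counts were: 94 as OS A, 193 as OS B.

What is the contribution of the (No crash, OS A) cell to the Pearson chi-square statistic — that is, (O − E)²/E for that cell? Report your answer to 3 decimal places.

Row total (No crash) = 287; column total (OS A) = 244; N = 585.
Expected count E = 287 × 244 / 585 = 119.7060.
Contribution = (O − E)²/E = (94 − 119.7060)² / 119.7060 = 5.520.

5.520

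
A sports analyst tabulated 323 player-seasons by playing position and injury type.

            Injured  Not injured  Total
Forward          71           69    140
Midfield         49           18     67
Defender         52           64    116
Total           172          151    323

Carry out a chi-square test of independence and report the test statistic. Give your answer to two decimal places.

Grand total N = 323.
Expected counts (row total × column total / N):
  Forward, Injured: 140×172/323 = 74.551
  Forward, Not injured: 140×151/323 = 65.449
  Midfield, Injured: 67×172/323 = 35.678
  Midfield, Not injured: 67×151/323 = 31.322
  Defender, Injured: 116×172/323 = 61.771
  Defender, Not injured: 116×151/323 = 54.229
Contributions (O − E)²/E:
  (71 − 74.551)²/74.551 = 0.1691
  (69 − 65.449)²/65.449 = 0.1927
  (49 − 35.678)²/35.678 = 4.9744
  (18 − 31.322)²/31.322 = 5.6662
  (52 − 61.771)²/61.771 = 1.5456
  (64 − 54.229)²/54.229 = 1.7605
χ² = 0.1691 + 0.1927 + 4.9744 + 5.6662 + 1.5456 + 1.7605 = 14.31

14.31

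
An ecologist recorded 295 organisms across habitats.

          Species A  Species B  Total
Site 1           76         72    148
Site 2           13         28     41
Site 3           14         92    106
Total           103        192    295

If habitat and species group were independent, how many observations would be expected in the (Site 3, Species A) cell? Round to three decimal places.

37.010

Row total (Site 3) = 106; column total (Species A) = 103; grand total N = 295.
Expected count = (row total × column total) / N = 106 × 103 / 295 = 37.010.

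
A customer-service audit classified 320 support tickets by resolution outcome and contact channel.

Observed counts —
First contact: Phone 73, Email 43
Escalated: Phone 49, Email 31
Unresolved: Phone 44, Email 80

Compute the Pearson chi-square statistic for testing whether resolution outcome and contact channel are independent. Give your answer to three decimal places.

Row totals: 116, 80, 124. Column totals: 166, 154. Grand total N = 320.
Expected counts (row total × column total / N):
  First contact, Phone: 116×166/320 = 60.1750
  First contact, Email: 116×154/320 = 55.8250
  Escalated, Phone: 80×166/320 = 41.5000
  Escalated, Email: 80×154/320 = 38.5000
  Unresolved, Phone: 124×166/320 = 64.3250
  Unresolved, Email: 124×154/320 = 59.6750
Contributions (O − E)²/E:
  (73 − 60.1750)²/60.1750 = 2.7334
  (43 − 55.8250)²/55.8250 = 2.9464
  (49 − 41.5000)²/41.5000 = 1.3554
  (31 − 38.5000)²/38.5000 = 1.4610
  (44 − 64.3250)²/64.3250 = 6.4222
  (80 − 59.6750)²/59.6750 = 6.9226
χ² = 2.7334 + 2.9464 + 1.3554 + 1.4610 + 6.4222 + 6.9226 = 21.841

21.841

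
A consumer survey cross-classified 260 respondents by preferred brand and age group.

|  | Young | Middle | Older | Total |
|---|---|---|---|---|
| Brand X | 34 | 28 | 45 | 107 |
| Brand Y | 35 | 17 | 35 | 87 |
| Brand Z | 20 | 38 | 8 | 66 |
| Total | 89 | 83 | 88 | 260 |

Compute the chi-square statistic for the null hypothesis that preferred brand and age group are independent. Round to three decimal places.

32.676

Grand total N = 260.
Expected counts (row total × column total / N):
  Brand X, Young: 107×89/260 = 36.626923
  Brand X, Middle: 107×83/260 = 34.157692
  Brand X, Older: 107×88/260 = 36.215385
  Brand Y, Young: 87×89/260 = 29.780769
  Brand Y, Middle: 87×83/260 = 27.773077
  Brand Y, Older: 87×88/260 = 29.446154
  Brand Z, Young: 66×89/260 = 22.592308
  Brand Z, Middle: 66×83/260 = 21.069231
  Brand Z, Older: 66×88/260 = 22.338462
Contributions (O − E)²/E:
  (34 − 36.626923)²/36.626923 = 0.1884
  (28 − 34.157692)²/34.157692 = 1.1101
  (45 − 36.215385)²/36.215385 = 2.1308
  (35 − 29.780769)²/29.780769 = 0.9147
  (17 − 27.773077)²/27.773077 = 4.1788
  (35 − 29.446154)²/29.446154 = 1.0475
  (20 − 22.592308)²/22.592308 = 0.2974
  (38 − 21.069231)²/21.069231 = 13.6052
  (8 − 22.338462)²/22.338462 = 9.2035
χ² = 0.1884 + 1.1101 + 2.1308 + 0.9147 + 4.1788 + 1.0475 + 0.2974 + 13.6052 + 9.2035 = 32.676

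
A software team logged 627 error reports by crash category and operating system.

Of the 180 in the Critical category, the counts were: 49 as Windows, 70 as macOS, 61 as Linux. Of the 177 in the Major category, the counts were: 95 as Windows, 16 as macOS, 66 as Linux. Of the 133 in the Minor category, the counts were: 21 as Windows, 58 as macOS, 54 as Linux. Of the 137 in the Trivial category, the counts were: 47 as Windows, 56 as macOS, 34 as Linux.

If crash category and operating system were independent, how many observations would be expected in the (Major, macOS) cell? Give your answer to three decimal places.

Row total (Major) = 177; column total (macOS) = 200; grand total N = 627.
Expected count = (row total × column total) / N = 177 × 200 / 627 = 56.459.

56.459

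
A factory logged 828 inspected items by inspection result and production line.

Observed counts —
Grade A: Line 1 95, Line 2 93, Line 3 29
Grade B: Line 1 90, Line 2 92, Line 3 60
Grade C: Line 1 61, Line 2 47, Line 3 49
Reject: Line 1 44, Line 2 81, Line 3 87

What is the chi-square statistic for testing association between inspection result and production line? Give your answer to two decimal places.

Row totals: 217, 242, 157, 212. Column totals: 290, 313, 225. Grand total N = 828.
Expected counts (row total × column total / N):
  Grade A, Line 1: 217×290/828 = 76.0024
  Grade A, Line 2: 217×313/828 = 82.0302
  Grade A, Line 3: 217×225/828 = 58.9674
  Grade B, Line 1: 242×290/828 = 84.7585
  Grade B, Line 2: 242×313/828 = 91.4807
  Grade B, Line 3: 242×225/828 = 65.7609
  Grade C, Line 1: 157×290/828 = 54.9879
  Grade C, Line 2: 157×313/828 = 59.3490
  Grade C, Line 3: 157×225/828 = 42.6630
  Reject, Line 1: 212×290/828 = 74.2512
  Reject, Line 2: 212×313/828 = 80.1401
  Reject, Line 3: 212×225/828 = 57.6087
Contributions (O − E)²/E:
  (95 − 76.0024)²/76.0024 = 4.7487
  (93 − 82.0302)²/82.0302 = 1.4670
  (29 − 58.9674)²/58.9674 = 15.2295
  (90 − 84.7585)²/84.7585 = 0.3241
  (92 − 91.4807)²/91.4807 = 0.0029
  (60 − 65.7609)²/65.7609 = 0.5047
  (61 − 54.9879)²/54.9879 = 0.6573
  (47 − 59.3490)²/59.3490 = 2.5695
  (49 − 42.6630)²/42.6630 = 0.9413
  (44 − 74.2512)²/74.2512 = 12.3249
  (81 − 80.1401)²/80.1401 = 0.0092
  (87 − 57.6087)²/57.6087 = 14.9951
χ² = 4.7487 + 1.4670 + 15.2295 + 0.3241 + 0.0029 + 0.5047 + 0.6573 + 2.5695 + 0.9413 + 12.3249 + 0.0092 + 14.9951 = 53.77

53.77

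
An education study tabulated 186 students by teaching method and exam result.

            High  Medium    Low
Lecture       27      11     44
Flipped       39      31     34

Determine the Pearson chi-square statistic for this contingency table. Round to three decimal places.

Row totals: 82, 104. Column totals: 66, 42, 78. Grand total N = 186.
Expected counts (row total × column total / N):
  Lecture, High: 82×66/186 = 29.0968
  Lecture, Medium: 82×42/186 = 18.5161
  Lecture, Low: 82×78/186 = 34.3871
  Flipped, High: 104×66/186 = 36.9032
  Flipped, Medium: 104×42/186 = 23.4839
  Flipped, Low: 104×78/186 = 43.6129
Contributions (O − E)²/E:
  (27 − 29.0968)²/29.0968 = 0.1511
  (11 − 18.5161)²/18.5161 = 3.0510
  (44 − 34.3871)²/34.3871 = 2.6873
  (39 − 36.9032)²/36.9032 = 0.1191
  (31 − 23.4839)²/23.4839 = 2.4056
  (34 − 43.6129)²/43.6129 = 2.1188
χ² = 0.1511 + 3.0510 + 2.6873 + 0.1191 + 2.4056 + 2.1188 = 10.533

10.533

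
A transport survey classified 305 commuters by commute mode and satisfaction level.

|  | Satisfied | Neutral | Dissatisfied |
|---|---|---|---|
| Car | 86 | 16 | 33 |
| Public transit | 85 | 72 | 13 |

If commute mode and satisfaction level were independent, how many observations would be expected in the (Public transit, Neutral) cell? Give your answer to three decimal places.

Row total (Public transit) = 170; column total (Neutral) = 88; grand total N = 305.
Expected count = (row total × column total) / N = 170 × 88 / 305 = 49.049.

49.049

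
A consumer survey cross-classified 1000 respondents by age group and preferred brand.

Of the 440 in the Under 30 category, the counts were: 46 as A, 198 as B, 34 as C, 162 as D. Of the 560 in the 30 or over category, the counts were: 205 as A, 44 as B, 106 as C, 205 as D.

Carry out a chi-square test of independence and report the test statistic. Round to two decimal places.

Row totals: 440, 560. Column totals: 251, 242, 140, 367. Grand total N = 1000.
Expected counts (row total × column total / N):
  Under 30, A: 440×251/1000 = 110.440
  Under 30, B: 440×242/1000 = 106.480
  Under 30, C: 440×140/1000 = 61.600
  Under 30, D: 440×367/1000 = 161.480
  30 or over, A: 560×251/1000 = 140.560
  30 or over, B: 560×242/1000 = 135.520
  30 or over, C: 560×140/1000 = 78.400
  30 or over, D: 560×367/1000 = 205.520
Contributions (O − E)²/E:
  (46 − 110.440)²/110.440 = 37.5997
  (198 − 106.480)²/106.480 = 78.6618
  (34 − 61.600)²/61.600 = 12.3662
  (162 − 161.480)²/161.480 = 0.0017
  (205 − 140.560)²/140.560 = 29.5426
  (44 − 135.520)²/135.520 = 61.8057
  (106 − 78.400)²/78.400 = 9.7163
  (205 − 205.520)²/205.520 = 0.0013
χ² = 37.5997 + 78.6618 + 12.3662 + 0.0017 + 29.5426 + 61.8057 + 9.7163 + 0.0013 = 229.70

229.70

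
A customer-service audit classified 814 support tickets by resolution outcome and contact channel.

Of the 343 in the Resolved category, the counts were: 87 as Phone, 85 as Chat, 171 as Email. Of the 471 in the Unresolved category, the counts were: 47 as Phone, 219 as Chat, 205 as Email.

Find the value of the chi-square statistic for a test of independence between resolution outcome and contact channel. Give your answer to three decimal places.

Row totals: 343, 471. Column totals: 134, 304, 376. Grand total N = 814.
Expected counts (row total × column total / N):
  Resolved, Phone: 343×134/814 = 56.46437
  Resolved, Chat: 343×304/814 = 128.09828
  Resolved, Email: 343×376/814 = 158.43735
  Unresolved, Phone: 471×134/814 = 77.53563
  Unresolved, Chat: 471×304/814 = 175.90172
  Unresolved, Email: 471×376/814 = 217.56265
Contributions (O − E)²/E:
  (87 − 56.46437)²/56.46437 = 16.5135
  (85 − 128.09828)²/128.09828 = 14.5003
  (171 − 158.43735)²/158.43735 = 0.9961
  (47 − 77.53563)²/77.53563 = 12.0258
  (219 − 175.90172)²/175.90172 = 10.5597
  (205 − 217.56265)²/217.56265 = 0.7254
χ² = 16.5135 + 14.5003 + 0.9961 + 12.0258 + 10.5597 + 0.7254 = 55.321

55.321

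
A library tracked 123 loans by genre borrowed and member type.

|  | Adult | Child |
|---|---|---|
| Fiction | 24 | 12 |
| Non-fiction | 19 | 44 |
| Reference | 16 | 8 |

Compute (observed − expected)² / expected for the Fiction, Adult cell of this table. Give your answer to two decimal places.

Row total (Fiction) = 36; column total (Adult) = 59; N = 123.
Expected count E = 36 × 59 / 123 = 17.268.
Contribution = (O − E)²/E = (24 − 17.268)² / 17.268 = 2.62.

2.62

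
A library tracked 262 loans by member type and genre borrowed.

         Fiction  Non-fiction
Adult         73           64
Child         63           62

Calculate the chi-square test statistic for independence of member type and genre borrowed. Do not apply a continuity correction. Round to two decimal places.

Row totals: 137, 125. Column totals: 136, 126. Grand total N = 262.
Expected counts (row total × column total / N):
  Adult, Fiction: 137×136/262 = 71.115
  Adult, Non-fiction: 137×126/262 = 65.885
  Child, Fiction: 125×136/262 = 64.885
  Child, Non-fiction: 125×126/262 = 60.115
Contributions (O − E)²/E:
  (73 − 71.115)²/71.115 = 0.0500
  (64 − 65.885)²/65.885 = 0.0539
  (63 − 64.885)²/64.885 = 0.0548
  (62 − 60.115)²/60.115 = 0.0591
χ² = 0.0500 + 0.0539 + 0.0548 + 0.0591 = 0.22

0.22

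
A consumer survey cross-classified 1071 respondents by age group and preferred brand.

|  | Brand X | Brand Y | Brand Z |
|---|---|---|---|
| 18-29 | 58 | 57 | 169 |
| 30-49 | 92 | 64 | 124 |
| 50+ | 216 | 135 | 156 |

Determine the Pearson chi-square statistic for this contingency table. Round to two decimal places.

66.21

Row totals: 284, 280, 507. Column totals: 366, 256, 449. Grand total N = 1071.
Expected counts (row total × column total / N):
  18-29, Brand X: 284×366/1071 = 97.053
  18-29, Brand Y: 284×256/1071 = 67.884
  18-29, Brand Z: 284×449/1071 = 119.063
  30-49, Brand X: 280×366/1071 = 95.686
  30-49, Brand Y: 280×256/1071 = 66.928
  30-49, Brand Z: 280×449/1071 = 117.386
  50+, Brand X: 507×366/1071 = 173.261
  50+, Brand Y: 507×256/1071 = 121.188
  50+, Brand Z: 507×449/1071 = 212.552
Contributions (O − E)²/E:
  (58 − 97.053)²/97.053 = 15.7145
  (57 − 67.884)²/67.884 = 1.7451
  (169 − 119.063)²/119.063 = 20.9444
  (92 − 95.686)²/95.686 = 0.1420
  (64 − 66.928)²/66.928 = 0.1281
  (124 − 117.386)²/117.386 = 0.3727
  (216 − 173.261)²/173.261 = 10.5426
  (135 − 121.188)²/121.188 = 1.5742
  (156 − 212.552)²/212.552 = 15.0463
χ² = 15.7145 + 1.7451 + 20.9444 + 0.1420 + 0.1281 + 0.3727 + 10.5426 + 1.5742 + 15.0463 = 66.21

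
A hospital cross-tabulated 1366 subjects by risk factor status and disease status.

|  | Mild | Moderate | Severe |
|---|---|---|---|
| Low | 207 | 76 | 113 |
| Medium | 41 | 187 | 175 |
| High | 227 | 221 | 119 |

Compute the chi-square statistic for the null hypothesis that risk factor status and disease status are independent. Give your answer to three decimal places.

194.794

Row totals: 396, 403, 567. Column totals: 475, 484, 407. Grand total N = 1366.
Expected counts (row total × column total / N):
  Low, Mild: 396×475/1366 = 137.7013
  Low, Moderate: 396×484/1366 = 140.3104
  Low, Severe: 396×407/1366 = 117.9883
  Medium, Mild: 403×475/1366 = 140.1354
  Medium, Moderate: 403×484/1366 = 142.7906
  Medium, Severe: 403×407/1366 = 120.0739
  High, Mild: 567×475/1366 = 197.1633
  High, Moderate: 567×484/1366 = 200.8990
  High, Severe: 567×407/1366 = 168.9378
Contributions (O − E)²/E:
  (207 − 137.7013)²/137.7013 = 34.8748
  (76 − 140.3104)²/140.3104 = 29.4763
  (113 − 117.9883)²/117.9883 = 0.2109
  (41 − 140.1354)²/140.1354 = 70.1309
  (187 − 142.7906)²/142.7906 = 13.6877
  (175 − 120.0739)²/120.0739 = 25.1252
  (227 − 197.1633)²/197.1633 = 4.5152
  (221 − 200.8990)²/200.8990 = 2.0112
  (119 − 168.9378)²/168.9378 = 14.7616
χ² = 34.8748 + 29.4763 + 0.2109 + 70.1309 + 13.6877 + 25.1252 + 4.5152 + 2.0112 + 14.7616 = 194.794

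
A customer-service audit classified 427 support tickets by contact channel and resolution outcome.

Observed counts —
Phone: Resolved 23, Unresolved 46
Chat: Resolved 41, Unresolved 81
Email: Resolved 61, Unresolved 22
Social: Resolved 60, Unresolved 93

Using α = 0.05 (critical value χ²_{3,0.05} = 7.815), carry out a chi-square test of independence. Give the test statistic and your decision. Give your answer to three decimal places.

Row totals: 69, 122, 83, 153. Column totals: 185, 242. Grand total N = 427.
Expected counts (row total × column total / N):
  Phone, Resolved: 69×185/427 = 29.8946
  Phone, Unresolved: 69×242/427 = 39.1054
  Chat, Resolved: 122×185/427 = 52.8571
  Chat, Unresolved: 122×242/427 = 69.1429
  Email, Resolved: 83×185/427 = 35.9602
  Email, Unresolved: 83×242/427 = 47.0398
  Social, Resolved: 153×185/427 = 66.2881
  Social, Unresolved: 153×242/427 = 86.7119
Contributions (O − E)²/E:
  (23 − 29.8946)²/29.8946 = 1.5901
  (46 − 39.1054)²/39.1054 = 1.2156
  (41 − 52.8571)²/52.8571 = 2.6598
  (81 − 69.1429)²/69.1429 = 2.0333
  (61 − 35.9602)²/35.9602 = 17.4357
  (22 − 47.0398)²/47.0398 = 13.3290
  (60 − 66.2881)²/66.2881 = 0.5965
  (93 − 86.7119)²/86.7119 = 0.4560
χ² = 1.5901 + 1.2156 + 2.6598 + 2.0333 + 17.4357 + 13.3290 + 0.5965 + 0.4560 = 39.316
df = (4−1)(2−1) = 3. Since 39.316 > 7.815, reject the null hypothesis of independence at α = 0.05.

39.316; reject H₀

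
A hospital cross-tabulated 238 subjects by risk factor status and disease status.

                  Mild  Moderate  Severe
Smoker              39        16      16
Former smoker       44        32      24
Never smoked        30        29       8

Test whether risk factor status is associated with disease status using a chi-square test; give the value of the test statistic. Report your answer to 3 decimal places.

8.956

Row totals: 71, 100, 67. Column totals: 113, 77, 48. Grand total N = 238.
Expected counts (row total × column total / N):
  Smoker, Mild: 71×113/238 = 33.7101
  Smoker, Moderate: 71×77/238 = 22.9706
  Smoker, Severe: 71×48/238 = 14.3193
  Former smoker, Mild: 100×113/238 = 47.4790
  Former smoker, Moderate: 100×77/238 = 32.3529
  Former smoker, Severe: 100×48/238 = 20.1681
  Never smoked, Mild: 67×113/238 = 31.8109
  Never smoked, Moderate: 67×77/238 = 21.6765
  Never smoked, Severe: 67×48/238 = 13.5126
Contributions (O − E)²/E:
  (39 − 33.7101)²/33.7101 = 0.8301
  (16 − 22.9706)²/22.9706 = 2.1153
  (16 − 14.3193)²/14.3193 = 0.1973
  (44 − 47.4790)²/47.4790 = 0.2549
  (32 − 32.3529)²/32.3529 = 0.0038
  (24 − 20.1681)²/20.1681 = 0.7281
  (30 − 31.8109)²/31.8109 = 0.1031
  (29 − 21.6765)²/21.6765 = 2.4743
  (8 − 13.5126)²/13.5126 = 2.2489
χ² = 0.8301 + 2.1153 + 0.1973 + 0.2549 + 0.0038 + 0.7281 + 0.1031 + 2.4743 + 2.2489 = 8.956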